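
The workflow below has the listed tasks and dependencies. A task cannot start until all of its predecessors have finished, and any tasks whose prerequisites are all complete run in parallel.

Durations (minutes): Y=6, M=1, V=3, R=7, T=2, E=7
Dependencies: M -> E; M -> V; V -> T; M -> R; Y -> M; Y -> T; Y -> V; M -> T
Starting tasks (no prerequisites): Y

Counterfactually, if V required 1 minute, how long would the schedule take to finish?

The binding path is Y→M→R = 6+1+7 = 14; finish at 14 minutes.
V is off the critical path — its longest chain is 12 minutes, giving 2 of slack.
The critical path is still Y→M→R; finish is now 14 minutes.

14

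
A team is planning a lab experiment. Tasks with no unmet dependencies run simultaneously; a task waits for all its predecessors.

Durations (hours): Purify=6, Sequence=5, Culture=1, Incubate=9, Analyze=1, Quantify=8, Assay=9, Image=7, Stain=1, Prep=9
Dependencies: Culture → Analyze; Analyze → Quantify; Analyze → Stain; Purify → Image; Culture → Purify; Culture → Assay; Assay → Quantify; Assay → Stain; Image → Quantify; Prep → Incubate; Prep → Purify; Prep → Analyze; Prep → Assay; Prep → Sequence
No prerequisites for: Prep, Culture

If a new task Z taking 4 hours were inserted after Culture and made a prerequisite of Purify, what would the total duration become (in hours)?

30

Originally the lab experiment takes 30 hours.
With Z inserted, Purify now waits for max(Prep, Culture, Z).
New critical path: Prep→Purify→Image→Quantify = 9+6+7+8 = 30 ⇒ 30 hours.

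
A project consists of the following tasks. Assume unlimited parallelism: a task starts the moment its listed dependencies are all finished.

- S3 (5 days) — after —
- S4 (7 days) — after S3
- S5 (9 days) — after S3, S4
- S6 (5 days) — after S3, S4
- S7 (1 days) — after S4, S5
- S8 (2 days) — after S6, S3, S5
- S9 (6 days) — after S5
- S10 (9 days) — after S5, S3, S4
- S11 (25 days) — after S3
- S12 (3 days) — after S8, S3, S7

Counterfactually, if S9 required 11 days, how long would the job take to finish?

As given, the longest chain is S3→S4→S5→S10 = 5+7+9+9 = 30, so the finish is 30 days.
S9 has 3 days of float (longest path through it is 27).
Now S3→S4→S5→S9 = 5+7+9+11 = 32 is longest, so the finish becomes 32 days.

32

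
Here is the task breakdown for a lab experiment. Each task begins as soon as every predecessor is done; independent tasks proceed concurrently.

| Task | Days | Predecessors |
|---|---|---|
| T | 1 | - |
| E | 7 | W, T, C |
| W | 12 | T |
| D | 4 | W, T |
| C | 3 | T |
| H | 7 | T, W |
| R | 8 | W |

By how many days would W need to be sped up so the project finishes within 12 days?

Current finish: 21 days; target: 12.
W is on every critical path, so each day cut from W cuts the finish by one (this holds down to a finish of 11).
Need 21 − 12 = 9 days off W → W becomes 3 days, finish becomes 12.

9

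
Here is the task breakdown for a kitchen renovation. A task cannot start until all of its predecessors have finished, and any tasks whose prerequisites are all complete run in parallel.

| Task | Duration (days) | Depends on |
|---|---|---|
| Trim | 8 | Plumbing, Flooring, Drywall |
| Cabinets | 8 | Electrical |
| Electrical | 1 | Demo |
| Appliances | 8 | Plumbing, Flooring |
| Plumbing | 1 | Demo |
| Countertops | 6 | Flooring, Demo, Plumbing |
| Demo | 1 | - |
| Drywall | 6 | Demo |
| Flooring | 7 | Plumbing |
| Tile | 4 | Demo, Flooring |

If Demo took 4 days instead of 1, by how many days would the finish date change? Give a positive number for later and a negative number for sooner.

Actual critical path: Demo→Plumbing→Flooring→Appliances = 1+1+7+8 = 17 ⇒ 17 days.
Demo lies on that path, so at 4 days the path becomes 20 days.
No other chain overtakes it, so the finish is 20 days.
Change in finish: 20 − 17 = +3 days.

3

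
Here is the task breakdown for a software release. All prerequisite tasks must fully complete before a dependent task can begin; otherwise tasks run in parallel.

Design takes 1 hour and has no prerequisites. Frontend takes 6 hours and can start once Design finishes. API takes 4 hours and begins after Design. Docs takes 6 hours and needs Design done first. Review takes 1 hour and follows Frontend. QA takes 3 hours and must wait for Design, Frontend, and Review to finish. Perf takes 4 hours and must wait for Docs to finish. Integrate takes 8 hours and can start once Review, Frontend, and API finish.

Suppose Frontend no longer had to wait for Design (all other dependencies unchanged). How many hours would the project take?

15

With the dependency in place, Design→Frontend→Review→Integrate = 1+6+1+8 = 16 sets the finish at 16 hours.
Without Design→Frontend, Frontend's earliest start moves from 1 to 0.
After: Frontend→Review→Integrate = 6+1+8 = 15 → 15 hours.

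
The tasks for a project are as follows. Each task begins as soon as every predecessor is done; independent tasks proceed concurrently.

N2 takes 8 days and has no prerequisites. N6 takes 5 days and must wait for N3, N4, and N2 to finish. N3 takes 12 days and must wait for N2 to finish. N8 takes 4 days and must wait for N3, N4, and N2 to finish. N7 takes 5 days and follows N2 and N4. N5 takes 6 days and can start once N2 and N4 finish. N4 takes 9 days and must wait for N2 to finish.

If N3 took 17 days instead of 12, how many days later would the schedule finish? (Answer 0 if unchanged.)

5

Baseline: N2→N3→N6 = 8+12+5 = 25 → 25 days.
Since N3 is critical, the +5 change carries straight to that chain (now 30 days).
That remains the longest chain; total 30 days.
Change in finish: 30 − 25 = +5 days.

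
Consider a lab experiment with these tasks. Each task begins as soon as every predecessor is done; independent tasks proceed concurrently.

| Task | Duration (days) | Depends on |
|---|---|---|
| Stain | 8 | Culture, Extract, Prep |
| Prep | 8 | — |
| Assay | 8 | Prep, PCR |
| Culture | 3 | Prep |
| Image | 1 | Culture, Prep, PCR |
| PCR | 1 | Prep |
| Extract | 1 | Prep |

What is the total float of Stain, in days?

0

Prep→Culture→Stain = 8+3+8 = 19 sets the makespan at 19 days.
The longest chain containing Stain totals 19 days.
Float = 19 − 19 = 0.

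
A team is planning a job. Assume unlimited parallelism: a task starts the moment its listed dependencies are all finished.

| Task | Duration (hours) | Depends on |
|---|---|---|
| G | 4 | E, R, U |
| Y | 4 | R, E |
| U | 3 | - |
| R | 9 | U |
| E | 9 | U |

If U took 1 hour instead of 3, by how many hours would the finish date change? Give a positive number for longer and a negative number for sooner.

-2

The binding path is U→E→G = 3+9+4 = 16; finish at 16 hours.
U lies on that path, so at 1 hour the path becomes 14 hours.
No other chain overtakes it, so the finish is 14 hours.
Change in finish: 14 − 16 = -2 hours.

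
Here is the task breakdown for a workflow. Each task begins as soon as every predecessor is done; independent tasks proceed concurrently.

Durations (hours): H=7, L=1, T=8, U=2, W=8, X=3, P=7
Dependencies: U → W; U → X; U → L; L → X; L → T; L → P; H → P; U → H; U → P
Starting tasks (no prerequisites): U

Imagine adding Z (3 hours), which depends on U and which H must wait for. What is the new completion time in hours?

19

Originally the job takes 16 hours.
With Z inserted, H now waits for max(U, Z).
New critical path: U→Z→H→P = 2+3+7+7 = 19 ⇒ 19 hours.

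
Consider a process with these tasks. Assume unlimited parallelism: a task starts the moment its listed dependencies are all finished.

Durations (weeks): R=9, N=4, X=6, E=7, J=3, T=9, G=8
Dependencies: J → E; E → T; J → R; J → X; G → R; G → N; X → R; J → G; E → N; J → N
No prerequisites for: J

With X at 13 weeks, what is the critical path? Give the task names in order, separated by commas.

As given, the longest chain is J→G→R = 3+8+9 = 20, so the finish is 20 weeks.
X has 2 weeks of float (longest path through it is 18).
New critical path: J→X→R = 3+13+9 = 25 ⇒ 25 weeks.

J, X, R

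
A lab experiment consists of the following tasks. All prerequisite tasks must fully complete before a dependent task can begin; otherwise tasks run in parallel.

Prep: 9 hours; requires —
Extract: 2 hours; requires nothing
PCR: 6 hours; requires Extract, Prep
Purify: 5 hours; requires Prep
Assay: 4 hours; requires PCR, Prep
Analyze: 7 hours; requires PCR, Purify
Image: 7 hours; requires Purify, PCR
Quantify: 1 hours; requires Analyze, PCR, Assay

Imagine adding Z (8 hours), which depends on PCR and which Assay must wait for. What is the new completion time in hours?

Originally the job takes 23 hours.
With Z inserted, Assay now waits for max(PCR, Prep, Z).
New critical path: Prep→PCR→Z→Assay→Quantify = 9+6+8+4+1 = 28 ⇒ 28 hours.

28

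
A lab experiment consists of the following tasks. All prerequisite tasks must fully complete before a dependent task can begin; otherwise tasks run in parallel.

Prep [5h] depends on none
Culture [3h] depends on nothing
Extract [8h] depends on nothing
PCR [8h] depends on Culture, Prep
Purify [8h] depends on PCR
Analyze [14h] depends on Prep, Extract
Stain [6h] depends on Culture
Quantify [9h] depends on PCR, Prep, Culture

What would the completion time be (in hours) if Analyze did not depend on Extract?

22

Before: longest chain Prep→PCR→Quantify = 5+8+9 = 22, finish 22.
Without Extract→Analyze, Analyze's earliest start moves from 8 to 5.
After: Prep→PCR→Quantify = 5+8+9 = 22 → 22 hours.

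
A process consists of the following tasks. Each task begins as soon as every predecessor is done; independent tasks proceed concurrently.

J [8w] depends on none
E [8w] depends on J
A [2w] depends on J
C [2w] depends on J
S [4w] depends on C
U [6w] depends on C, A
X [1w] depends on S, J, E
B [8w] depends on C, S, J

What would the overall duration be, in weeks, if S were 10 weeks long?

The binding path is J→C→S→B = 8+2+4+8 = 22; finish at 22 weeks.
S lies on that path, so at 10 weeks the path becomes 28 weeks.
That remains the longest chain; total 28 weeks.

28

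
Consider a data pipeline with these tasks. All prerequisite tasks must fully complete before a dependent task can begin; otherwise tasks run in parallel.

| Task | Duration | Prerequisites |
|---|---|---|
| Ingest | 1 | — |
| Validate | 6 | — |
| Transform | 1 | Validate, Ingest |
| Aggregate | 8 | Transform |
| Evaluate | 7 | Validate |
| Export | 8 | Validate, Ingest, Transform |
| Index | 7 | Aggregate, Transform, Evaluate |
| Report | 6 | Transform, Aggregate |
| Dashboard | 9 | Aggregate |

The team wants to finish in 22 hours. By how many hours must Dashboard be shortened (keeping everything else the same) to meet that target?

Current finish: 24 hours; target: 22.
Dashboard is on every critical path, so each hour cut from Dashboard cuts the finish by one (this holds down to a finish of 22).
Need 24 − 22 = 2 hours off Dashboard → Dashboard becomes 7 hours, finish becomes 22.

2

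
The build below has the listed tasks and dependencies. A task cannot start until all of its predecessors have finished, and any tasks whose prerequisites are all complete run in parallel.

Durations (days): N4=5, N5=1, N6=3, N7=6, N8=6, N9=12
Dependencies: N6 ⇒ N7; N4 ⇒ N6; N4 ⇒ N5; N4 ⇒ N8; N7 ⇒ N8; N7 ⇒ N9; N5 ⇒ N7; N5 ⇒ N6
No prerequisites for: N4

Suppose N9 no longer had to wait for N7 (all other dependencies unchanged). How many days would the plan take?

21

Original critical path: N4→N5→N6→N7→N9 = 5+1+3+6+12 = 27 ⇒ 27 days.
Without N7→N9, N9's earliest start moves from 15 to 0.
New critical path: N4→N5→N6→N7→N8 = 5+1+3+6+6 = 21 ⇒ 21 days.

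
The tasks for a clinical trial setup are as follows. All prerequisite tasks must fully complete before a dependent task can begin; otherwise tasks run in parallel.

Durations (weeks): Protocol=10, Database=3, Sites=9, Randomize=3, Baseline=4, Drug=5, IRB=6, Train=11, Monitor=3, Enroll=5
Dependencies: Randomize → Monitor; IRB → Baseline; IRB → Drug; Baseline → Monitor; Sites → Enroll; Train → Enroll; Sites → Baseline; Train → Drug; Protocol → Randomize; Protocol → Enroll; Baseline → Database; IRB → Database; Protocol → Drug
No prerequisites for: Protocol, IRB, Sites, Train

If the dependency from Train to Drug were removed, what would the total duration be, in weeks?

With the dependency in place, Protocol→Randomize→Monitor = 10+3+3 = 16 sets the finish at 16 weeks.
Without Train→Drug, Drug's earliest start moves from 11 to 10.
After: Protocol→Randomize→Monitor = 10+3+3 = 16 → 16 weeks.

16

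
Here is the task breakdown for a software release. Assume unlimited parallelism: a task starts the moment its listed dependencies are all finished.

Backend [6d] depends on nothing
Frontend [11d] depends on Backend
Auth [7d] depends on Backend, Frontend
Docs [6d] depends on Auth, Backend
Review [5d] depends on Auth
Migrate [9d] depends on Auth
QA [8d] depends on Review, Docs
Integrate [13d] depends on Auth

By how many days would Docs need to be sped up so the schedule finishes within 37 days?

1

Current finish: 38 days; target: 37.
Docs is on every critical path, so each day cut from Docs cuts the finish by one (this holds down to a finish of 37).
Need 38 − 37 = 1 day off Docs → Docs becomes 5 days, finish becomes 37.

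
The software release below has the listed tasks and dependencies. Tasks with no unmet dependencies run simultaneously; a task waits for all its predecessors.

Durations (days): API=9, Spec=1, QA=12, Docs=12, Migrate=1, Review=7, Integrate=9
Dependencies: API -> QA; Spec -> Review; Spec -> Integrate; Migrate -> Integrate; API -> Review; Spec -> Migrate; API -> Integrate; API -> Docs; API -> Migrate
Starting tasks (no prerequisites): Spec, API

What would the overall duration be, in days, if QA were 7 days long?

Actual critical path: API→QA = 9+12 = 21 ⇒ 21 days.
Since QA is critical, the -5 change carries straight to that chain (now 16 days).
New critical path: API→Docs = 9+12 = 21 ⇒ 21 days.

21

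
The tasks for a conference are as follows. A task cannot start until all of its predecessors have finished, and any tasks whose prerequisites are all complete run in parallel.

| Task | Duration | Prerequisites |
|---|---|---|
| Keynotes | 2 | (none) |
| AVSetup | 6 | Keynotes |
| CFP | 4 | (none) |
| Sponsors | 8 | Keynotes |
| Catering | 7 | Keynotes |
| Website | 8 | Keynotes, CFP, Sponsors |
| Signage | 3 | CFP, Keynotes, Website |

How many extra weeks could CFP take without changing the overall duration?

Critical path: Keynotes→Sponsors→Website→Signage = 2+8+8+3 = 21, so the finish is 21 weeks.
The longest chain containing CFP totals 15 weeks.
So CFP can slip 10 − 4 = 6 weeks.

6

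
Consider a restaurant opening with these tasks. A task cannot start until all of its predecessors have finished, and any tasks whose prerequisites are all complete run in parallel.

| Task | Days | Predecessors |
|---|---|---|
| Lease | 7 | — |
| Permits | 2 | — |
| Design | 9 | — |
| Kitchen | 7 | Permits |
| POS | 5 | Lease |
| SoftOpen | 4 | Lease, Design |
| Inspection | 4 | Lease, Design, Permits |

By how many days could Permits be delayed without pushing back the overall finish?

The longest chain is Design→SoftOpen = 9+4 = 13; overall finish 13 days.
The longest chain containing Permits totals 9 days.
Slack of Permits = 4 − 0 = 4 days.

4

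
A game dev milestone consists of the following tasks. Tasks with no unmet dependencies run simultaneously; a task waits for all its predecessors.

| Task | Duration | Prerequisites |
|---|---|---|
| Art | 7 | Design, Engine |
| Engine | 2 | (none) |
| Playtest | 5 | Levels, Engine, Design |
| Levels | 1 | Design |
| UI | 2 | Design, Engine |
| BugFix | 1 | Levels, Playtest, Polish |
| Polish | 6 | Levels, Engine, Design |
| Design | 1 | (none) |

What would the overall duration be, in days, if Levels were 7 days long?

Critical path before the change: Design→Levels→Polish→BugFix = 1+1+6+1 = 9 giving 9 days.
Since Levels is critical, the +6 change carries straight to that chain (now 15 days).
The critical path is still Design→Levels→Polish→BugFix; finish is now 15 days.

15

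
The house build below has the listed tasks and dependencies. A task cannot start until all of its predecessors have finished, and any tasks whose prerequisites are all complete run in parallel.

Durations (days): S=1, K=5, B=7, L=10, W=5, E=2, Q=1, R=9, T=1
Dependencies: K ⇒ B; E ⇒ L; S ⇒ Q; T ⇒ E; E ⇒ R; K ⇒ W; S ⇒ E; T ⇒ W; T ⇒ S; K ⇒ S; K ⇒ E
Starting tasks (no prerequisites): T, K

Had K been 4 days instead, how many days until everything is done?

Actual critical path: K→S→E→L = 5+1+2+10 = 18 ⇒ 18 days.
Since K is critical, the -1 change carries straight to that chain (now 17 days).
The critical path is still K→S→E→L; finish is now 17 days.

17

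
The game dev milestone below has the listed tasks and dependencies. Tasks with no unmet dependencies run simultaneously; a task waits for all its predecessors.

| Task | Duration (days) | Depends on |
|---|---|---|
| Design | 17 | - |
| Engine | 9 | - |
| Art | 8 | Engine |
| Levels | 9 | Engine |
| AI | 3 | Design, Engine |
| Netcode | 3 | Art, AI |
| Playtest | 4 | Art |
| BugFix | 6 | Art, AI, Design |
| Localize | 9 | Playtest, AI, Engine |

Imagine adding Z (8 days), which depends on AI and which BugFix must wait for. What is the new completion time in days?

Originally the project takes 30 days.
With Z inserted, BugFix now waits for max(Art, AI, Design, Z).
New critical path: Design→AI→Z→BugFix = 17+3+8+6 = 34 ⇒ 34 days.

34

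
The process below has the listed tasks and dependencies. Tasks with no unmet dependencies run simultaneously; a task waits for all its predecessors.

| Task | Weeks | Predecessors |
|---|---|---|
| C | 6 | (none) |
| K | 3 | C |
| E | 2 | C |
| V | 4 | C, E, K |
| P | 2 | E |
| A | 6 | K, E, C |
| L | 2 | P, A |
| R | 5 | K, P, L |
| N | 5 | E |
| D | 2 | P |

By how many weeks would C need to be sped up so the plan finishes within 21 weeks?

Current finish: 22 weeks; target: 21.
C is on every critical path, so each week cut from C cuts the finish by one (this holds down to a finish of 17).
Need 22 − 21 = 1 week off C → C becomes 5 weeks, finish becomes 21.

1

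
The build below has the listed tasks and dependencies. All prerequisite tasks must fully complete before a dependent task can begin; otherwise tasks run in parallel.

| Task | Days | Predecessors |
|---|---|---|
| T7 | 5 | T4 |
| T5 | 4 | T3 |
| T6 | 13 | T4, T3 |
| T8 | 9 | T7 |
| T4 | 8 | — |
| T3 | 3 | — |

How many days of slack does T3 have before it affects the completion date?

T4→T7→T8 = 8+5+9 = 22 sets the makespan at 22 days.
The longest chain containing T3 totals 16 days.
Slack of T3 = 6 − 0 = 6 days.

6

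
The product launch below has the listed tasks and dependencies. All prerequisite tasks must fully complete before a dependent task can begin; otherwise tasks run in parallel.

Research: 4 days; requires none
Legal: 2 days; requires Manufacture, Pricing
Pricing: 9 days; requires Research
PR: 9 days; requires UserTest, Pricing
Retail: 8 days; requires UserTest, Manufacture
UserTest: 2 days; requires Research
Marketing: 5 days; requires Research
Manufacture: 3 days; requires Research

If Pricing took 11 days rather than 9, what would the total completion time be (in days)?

24

Actual critical path: Research→Pricing→PR = 4+9+9 = 22 ⇒ 22 days.
Since Pricing is critical, the +2 change carries straight to that chain (now 24 days).
The critical path is still Research→Pricing→PR; finish is now 24 days.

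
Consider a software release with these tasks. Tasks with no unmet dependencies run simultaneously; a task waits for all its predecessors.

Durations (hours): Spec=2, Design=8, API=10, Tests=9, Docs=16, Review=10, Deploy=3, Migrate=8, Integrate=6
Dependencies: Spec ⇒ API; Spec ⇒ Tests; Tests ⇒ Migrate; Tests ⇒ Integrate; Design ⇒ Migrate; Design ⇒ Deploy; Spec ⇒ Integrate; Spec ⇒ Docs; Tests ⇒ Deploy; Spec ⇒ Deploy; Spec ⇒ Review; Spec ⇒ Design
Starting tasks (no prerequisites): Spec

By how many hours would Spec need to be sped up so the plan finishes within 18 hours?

Current finish: 19 hours; target: 18.
Spec is on every critical path, so each hour cut from Spec cuts the finish by one (this holds down to a finish of 18).
Need 19 − 18 = 1 hour off Spec → Spec becomes 1 hour, finish becomes 18.

1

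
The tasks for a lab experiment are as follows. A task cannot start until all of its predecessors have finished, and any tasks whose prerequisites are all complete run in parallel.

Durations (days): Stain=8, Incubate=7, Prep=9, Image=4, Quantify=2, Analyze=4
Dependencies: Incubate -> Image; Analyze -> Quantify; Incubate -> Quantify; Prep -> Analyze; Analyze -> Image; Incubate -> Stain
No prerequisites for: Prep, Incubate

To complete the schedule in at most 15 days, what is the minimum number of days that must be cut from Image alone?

Current finish: 17 days; target: 15.
Image is on every critical path, so each day cut from Image cuts the finish by one (this holds down to a finish of 15).
Need 17 − 15 = 2 days off Image → Image becomes 2 days, finish becomes 15.

2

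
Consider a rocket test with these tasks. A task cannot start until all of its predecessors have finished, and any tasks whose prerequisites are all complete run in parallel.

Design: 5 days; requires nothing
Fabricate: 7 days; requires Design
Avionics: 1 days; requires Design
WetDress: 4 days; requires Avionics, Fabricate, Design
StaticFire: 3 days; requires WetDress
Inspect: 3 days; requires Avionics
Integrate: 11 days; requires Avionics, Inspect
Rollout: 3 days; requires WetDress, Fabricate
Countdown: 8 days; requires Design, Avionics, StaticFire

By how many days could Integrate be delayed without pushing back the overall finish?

Design→Fabricate→WetDress→StaticFire→Countdown = 5+7+4+3+8 = 27 sets the makespan at 27 days.
Longest path through Integrate: 20 days (earliest finish 20, latest finish 27).
So Integrate can slip 27 − 20 = 7 days.

7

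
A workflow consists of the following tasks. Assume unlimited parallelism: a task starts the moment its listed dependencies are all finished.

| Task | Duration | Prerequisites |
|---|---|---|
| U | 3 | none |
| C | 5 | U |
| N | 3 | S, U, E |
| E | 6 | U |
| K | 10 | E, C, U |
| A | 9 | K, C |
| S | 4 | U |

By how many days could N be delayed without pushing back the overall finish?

16

U→E→K→A = 3+6+10+9 = 28 sets the makespan at 28 days.
N finishes as early as 12 and must finish by 28.
Slack of N = 25 − 9 = 16 days.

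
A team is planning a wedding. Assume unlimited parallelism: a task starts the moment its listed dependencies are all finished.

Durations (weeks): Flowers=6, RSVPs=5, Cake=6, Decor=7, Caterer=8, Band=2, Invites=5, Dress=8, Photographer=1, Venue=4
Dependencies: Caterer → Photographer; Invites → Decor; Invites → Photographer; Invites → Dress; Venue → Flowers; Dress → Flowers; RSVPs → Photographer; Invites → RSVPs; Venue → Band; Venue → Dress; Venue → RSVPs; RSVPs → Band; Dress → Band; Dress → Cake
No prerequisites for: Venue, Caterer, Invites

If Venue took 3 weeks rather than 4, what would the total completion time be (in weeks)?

The binding path is Invites→Dress→Flowers = 5+8+6 = 19; finish at 19 weeks.
The longest path through Venue is only 18 weeks, so Venue has float 1.
No other chain overtakes it, so the finish is 19 weeks.

19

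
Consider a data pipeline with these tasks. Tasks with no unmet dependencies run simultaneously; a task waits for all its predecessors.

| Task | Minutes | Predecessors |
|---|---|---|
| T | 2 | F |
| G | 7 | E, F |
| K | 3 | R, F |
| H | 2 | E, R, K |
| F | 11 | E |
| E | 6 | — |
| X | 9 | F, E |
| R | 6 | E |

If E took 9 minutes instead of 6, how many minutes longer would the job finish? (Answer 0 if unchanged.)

3

As given, the longest chain is E→F→X = 6+11+9 = 26, so the finish is 26 minutes.
E is on the critical path; changing it to 9 makes that path 29 minutes.
No other chain overtakes it, so the finish is 29 minutes.
Change in finish: 29 − 26 = +3 minutes.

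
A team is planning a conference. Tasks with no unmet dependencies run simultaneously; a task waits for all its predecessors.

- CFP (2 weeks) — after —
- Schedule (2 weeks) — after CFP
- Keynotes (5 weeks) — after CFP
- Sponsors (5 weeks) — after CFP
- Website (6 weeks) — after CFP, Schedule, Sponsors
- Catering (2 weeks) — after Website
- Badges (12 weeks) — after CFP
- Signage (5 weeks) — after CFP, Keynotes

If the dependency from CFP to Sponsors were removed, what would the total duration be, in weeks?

14

Original critical path: CFP→Sponsors→Website→Catering = 2+5+6+2 = 15 ⇒ 15 weeks.
Without CFP→Sponsors, Sponsors's earliest start moves from 2 to 0.
The longest chain is now CFP→Badges = 2+12 = 14, so the plan takes 14 weeks.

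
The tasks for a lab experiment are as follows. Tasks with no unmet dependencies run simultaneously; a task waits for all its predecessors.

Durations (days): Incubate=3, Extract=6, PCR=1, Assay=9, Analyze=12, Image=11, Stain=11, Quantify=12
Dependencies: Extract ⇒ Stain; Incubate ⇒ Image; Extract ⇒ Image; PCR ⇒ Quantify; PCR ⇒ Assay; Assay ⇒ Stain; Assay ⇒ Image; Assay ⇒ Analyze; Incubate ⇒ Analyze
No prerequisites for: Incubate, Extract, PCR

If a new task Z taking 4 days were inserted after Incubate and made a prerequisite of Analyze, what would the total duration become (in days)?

22

Originally the lab experiment takes 22 days.
With Z inserted, Analyze now waits for max(Assay, Incubate, Z).
New critical path: PCR→Assay→Analyze = 1+9+12 = 22 ⇒ 22 days.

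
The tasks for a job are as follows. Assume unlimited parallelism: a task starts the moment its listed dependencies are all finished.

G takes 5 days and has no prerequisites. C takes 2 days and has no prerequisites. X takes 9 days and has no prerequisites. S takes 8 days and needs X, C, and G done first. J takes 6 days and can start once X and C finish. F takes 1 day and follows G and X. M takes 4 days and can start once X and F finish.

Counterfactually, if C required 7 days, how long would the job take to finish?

17

Actual critical path: X→S = 9+8 = 17 ⇒ 17 days.
C is off the critical path — its longest chain is 10 days, giving 7 of slack.
No other chain overtakes it, so the finish is 17 days.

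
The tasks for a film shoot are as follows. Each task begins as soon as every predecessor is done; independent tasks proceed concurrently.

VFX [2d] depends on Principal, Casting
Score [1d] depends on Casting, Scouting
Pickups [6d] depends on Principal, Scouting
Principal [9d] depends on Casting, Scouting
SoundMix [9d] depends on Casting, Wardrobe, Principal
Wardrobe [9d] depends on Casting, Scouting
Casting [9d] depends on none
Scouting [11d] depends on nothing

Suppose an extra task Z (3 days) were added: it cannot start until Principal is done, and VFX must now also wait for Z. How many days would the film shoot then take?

29

Originally the film shoot takes 29 days.
With Z inserted, VFX now waits for max(Principal, Casting, Z).
New critical path: Scouting→Wardrobe→SoundMix = 11+9+9 = 29 ⇒ 29 days.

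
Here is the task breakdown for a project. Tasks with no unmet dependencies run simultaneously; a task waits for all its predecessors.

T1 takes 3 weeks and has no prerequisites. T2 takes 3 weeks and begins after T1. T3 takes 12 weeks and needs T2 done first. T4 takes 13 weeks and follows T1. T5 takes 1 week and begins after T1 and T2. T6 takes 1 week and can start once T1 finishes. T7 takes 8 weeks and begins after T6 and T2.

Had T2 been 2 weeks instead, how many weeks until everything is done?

Actual critical path: T1→T2→T3 = 3+3+12 = 18 ⇒ 18 weeks.
Since T2 is critical, the -1 change carries straight to that chain (now 17 weeks).
The critical path is still T1→T2→T3; finish is now 17 weeks.

17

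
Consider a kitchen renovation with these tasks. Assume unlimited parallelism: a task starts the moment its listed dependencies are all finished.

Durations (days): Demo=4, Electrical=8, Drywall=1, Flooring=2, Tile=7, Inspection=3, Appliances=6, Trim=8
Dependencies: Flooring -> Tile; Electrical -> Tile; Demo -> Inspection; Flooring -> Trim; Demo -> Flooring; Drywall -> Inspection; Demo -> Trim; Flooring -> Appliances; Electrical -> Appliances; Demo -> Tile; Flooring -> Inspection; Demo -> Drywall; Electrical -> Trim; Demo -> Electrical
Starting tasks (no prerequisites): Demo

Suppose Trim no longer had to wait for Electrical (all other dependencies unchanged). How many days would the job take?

19

Before: longest chain Demo→Electrical→Trim = 4+8+8 = 20, finish 20.
Without Electrical→Trim, Trim's earliest start moves from 12 to 6.
New critical path: Demo→Electrical→Tile = 4+8+7 = 19 ⇒ 19 days.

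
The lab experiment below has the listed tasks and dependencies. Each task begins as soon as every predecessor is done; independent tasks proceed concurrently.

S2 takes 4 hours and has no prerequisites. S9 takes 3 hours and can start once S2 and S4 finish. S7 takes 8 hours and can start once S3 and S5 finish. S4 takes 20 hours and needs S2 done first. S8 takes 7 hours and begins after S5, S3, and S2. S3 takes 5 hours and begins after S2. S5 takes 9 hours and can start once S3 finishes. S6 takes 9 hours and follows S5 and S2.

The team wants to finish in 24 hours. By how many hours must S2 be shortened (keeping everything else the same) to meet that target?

3

Current finish: 27 hours; target: 24.
S2 is on every critical path, so each hour cut from S2 cuts the finish by one (this holds down to a finish of 24).
Need 27 − 24 = 3 hours off S2 → S2 becomes 1 hour, finish becomes 24.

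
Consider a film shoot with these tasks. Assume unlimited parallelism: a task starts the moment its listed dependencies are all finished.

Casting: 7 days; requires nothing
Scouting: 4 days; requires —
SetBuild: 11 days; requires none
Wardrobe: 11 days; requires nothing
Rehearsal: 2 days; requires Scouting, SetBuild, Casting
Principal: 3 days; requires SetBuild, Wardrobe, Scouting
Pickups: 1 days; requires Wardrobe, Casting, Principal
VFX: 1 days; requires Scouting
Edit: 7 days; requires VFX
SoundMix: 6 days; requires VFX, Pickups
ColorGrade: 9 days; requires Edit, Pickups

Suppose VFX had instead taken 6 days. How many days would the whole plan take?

26

Baseline: SetBuild→Principal→Pickups→ColorGrade = 11+3+1+9 = 24 → 24 days.
VFX is off the critical path — its longest chain is 21 days, giving 3 of slack.
Now Scouting→VFX→Edit→ColorGrade = 4+6+7+9 = 26 is longest, so the finish becomes 26 days.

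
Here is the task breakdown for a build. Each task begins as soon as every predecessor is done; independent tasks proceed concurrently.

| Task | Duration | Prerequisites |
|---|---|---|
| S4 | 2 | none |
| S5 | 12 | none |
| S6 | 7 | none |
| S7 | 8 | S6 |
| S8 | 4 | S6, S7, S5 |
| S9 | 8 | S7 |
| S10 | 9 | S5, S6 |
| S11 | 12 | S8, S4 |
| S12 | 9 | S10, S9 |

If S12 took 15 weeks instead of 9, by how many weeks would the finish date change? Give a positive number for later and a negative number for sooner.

6

Baseline: S6→S7→S9→S12 = 7+8+8+9 = 32 → 32 weeks.
S12 lies on that path, so at 15 weeks the path becomes 38 weeks.
The critical path is still S6→S7→S9→S12; finish is now 38 weeks.
Change in finish: 38 − 32 = +6 weeks.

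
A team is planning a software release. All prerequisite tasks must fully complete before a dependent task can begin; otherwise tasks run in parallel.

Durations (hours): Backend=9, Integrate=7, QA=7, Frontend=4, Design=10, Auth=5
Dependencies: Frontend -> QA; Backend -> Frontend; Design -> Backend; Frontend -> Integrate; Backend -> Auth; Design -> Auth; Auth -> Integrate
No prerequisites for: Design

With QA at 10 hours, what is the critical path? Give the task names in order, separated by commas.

Design, Backend, Frontend, QA

The binding path is Design→Backend→Auth→Integrate = 10+9+5+7 = 31; finish at 31 hours.
The longest path through QA is only 30 hours, so QA has float 1.
New critical path: Design→Backend→Frontend→QA = 10+9+4+10 = 33 ⇒ 33 hours.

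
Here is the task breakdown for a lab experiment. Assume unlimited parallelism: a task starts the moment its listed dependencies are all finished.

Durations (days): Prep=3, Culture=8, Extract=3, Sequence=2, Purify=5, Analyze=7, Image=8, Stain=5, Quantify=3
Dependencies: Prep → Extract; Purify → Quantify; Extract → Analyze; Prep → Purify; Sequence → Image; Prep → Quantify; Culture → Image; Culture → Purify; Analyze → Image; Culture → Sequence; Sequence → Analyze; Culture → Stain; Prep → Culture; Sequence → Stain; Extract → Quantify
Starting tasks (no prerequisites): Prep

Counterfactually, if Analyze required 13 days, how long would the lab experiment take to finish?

34

As given, the longest chain is Prep→Culture→Sequence→Analyze→Image = 3+8+2+7+8 = 28, so the finish is 28 days.
Analyze lies on that path, so at 13 days the path becomes 34 days.
That remains the longest chain; total 34 days.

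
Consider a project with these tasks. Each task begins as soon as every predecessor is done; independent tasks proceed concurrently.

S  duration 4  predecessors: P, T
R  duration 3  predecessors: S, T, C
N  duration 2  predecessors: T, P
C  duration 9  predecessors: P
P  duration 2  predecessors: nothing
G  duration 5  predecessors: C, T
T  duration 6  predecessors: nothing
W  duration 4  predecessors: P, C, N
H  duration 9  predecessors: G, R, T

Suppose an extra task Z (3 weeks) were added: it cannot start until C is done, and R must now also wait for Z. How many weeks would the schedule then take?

Originally the schedule takes 25 weeks.
With Z inserted, R now waits for max(S, T, C, Z).
New critical path: P→C→Z→R→H = 2+9+3+3+9 = 26 ⇒ 26 weeks.

26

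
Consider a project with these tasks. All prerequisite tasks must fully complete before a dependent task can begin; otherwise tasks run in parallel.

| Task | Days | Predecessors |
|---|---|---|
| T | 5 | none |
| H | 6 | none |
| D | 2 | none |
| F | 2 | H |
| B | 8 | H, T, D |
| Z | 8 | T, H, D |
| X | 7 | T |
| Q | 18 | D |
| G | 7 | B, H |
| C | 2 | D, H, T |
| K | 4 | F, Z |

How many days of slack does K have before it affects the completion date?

The longest chain is H→B→G = 6+8+7 = 21; overall finish 21 days.
The longest chain containing K totals 18 days.
Slack of K = 17 − 14 = 3 days.

3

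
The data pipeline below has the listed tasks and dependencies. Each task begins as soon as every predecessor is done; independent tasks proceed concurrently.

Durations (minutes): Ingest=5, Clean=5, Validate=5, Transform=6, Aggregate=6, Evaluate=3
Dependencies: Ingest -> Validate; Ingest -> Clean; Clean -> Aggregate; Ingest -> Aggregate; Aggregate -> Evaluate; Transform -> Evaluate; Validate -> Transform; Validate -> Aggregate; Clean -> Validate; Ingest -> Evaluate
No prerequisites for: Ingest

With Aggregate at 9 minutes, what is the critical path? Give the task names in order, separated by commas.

The binding path is Ingest→Clean→Validate→Aggregate→Evaluate = 5+5+5+6+3 = 24; finish at 24 minutes.
Aggregate lies on that path, so at 9 minutes the path becomes 27 minutes.
The critical path is still Ingest→Clean→Validate→Aggregate→Evaluate; finish is now 27 minutes.

Ingest, Clean, Validate, Aggregate, Evaluate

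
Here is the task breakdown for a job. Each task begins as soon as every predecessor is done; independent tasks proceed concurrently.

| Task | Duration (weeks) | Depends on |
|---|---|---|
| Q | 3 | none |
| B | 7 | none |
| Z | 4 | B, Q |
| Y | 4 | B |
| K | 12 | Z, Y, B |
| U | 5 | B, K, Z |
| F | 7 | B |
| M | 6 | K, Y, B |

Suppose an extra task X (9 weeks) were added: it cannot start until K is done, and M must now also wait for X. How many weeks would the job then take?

38

Originally the job takes 29 weeks.
With X inserted, M now waits for max(K, Y, B, X).
New critical path: B→Z→K→X→M = 7+4+12+9+6 = 38 ⇒ 38 weeks.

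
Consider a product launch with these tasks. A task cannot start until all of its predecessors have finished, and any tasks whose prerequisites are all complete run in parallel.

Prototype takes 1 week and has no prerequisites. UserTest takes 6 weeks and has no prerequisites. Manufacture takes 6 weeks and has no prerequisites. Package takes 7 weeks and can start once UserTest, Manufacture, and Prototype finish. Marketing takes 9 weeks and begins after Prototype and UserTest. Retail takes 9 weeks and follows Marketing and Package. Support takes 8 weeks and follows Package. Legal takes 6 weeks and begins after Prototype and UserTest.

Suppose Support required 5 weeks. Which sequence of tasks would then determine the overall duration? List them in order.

UserTest, Marketing, Retail

As given, the longest chain is UserTest→Marketing→Retail = 6+9+9 = 24, so the finish is 24 weeks.
Support is off the critical path — its longest chain is 21 weeks, giving 3 of slack.
The critical path is still UserTest→Marketing→Retail; finish is now 24 weeks.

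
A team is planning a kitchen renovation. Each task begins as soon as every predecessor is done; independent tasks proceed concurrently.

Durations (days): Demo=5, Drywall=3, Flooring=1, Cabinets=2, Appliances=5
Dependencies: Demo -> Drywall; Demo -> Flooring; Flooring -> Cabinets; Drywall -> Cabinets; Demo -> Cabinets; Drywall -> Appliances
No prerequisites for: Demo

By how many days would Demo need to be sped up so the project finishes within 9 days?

Current finish: 13 days; target: 9.
Demo is on every critical path, so each day cut from Demo cuts the finish by one (this holds down to a finish of 9).
Need 13 − 9 = 4 days off Demo → Demo becomes 1 day, finish becomes 9.

4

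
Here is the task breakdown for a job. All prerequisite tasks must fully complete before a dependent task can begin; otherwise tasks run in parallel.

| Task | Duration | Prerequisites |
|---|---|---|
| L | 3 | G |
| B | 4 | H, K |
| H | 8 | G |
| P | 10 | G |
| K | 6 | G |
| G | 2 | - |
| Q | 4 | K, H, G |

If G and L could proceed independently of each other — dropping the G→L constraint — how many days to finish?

14

Before: longest chain G→H→Q = 2+8+4 = 14, finish 14.
Without G→L, L's earliest start moves from 2 to 0.
After: G→H→Q = 2+8+4 = 14 → 14 days.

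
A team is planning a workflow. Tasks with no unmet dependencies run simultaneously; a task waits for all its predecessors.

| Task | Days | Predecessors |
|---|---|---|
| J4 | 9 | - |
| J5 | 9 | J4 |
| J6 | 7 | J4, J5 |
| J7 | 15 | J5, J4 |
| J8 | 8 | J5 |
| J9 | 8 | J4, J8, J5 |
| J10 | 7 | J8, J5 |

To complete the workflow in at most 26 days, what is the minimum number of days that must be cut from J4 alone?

Current finish: 34 days; target: 26.
J4 is on every critical path, so each day cut from J4 cuts the finish by one (this holds down to a finish of 26).
Need 34 − 26 = 8 days off J4 → J4 becomes 1 day, finish becomes 26.

8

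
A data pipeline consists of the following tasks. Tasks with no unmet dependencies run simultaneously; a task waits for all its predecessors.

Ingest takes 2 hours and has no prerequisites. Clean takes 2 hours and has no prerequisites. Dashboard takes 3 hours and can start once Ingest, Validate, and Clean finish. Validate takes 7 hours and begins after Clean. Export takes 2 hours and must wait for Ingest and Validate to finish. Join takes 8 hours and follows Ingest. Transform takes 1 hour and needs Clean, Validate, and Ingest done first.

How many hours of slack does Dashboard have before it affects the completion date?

0

Critical path: Clean→Validate→Dashboard = 2+7+3 = 12, so the finish is 12 hours.
Longest path through Dashboard: 12 hours (earliest finish 12, latest finish 12).
So Dashboard can slip 12 − 12 = 0 hours.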